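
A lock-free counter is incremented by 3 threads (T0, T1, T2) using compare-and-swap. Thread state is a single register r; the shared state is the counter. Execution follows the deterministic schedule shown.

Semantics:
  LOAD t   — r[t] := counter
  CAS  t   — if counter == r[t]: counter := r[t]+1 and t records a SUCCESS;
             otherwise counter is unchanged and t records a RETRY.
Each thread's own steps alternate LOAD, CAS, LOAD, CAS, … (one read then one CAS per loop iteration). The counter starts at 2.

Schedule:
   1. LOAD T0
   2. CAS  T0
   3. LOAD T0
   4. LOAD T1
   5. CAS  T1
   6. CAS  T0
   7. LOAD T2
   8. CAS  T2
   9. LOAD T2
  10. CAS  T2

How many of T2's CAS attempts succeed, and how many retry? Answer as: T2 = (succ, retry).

[1] T0.load  rd  (counter 2, T0.r 2)
[2] T0.cas  hit  (counter 3, T0.r 2)
[3] T0.load  rd  (counter 3, T0.r 3)
[4] T1.load  rd  (counter 3, T1.r 3)
[5] T1.cas  hit  (counter 4, T1.r 3)
[6] T0.cas  miss  (counter 4, T0.r 3)
[7] T2.load  rd  (counter 4, T2.r 4)
[8] T2.cas  hit  (counter 5, T2.r 4)
[9] T2.load  rd  (counter 5, T2.r 5)
[10] T2.cas  hit  (counter 6, T2.r 5)

T2 = (2, 0)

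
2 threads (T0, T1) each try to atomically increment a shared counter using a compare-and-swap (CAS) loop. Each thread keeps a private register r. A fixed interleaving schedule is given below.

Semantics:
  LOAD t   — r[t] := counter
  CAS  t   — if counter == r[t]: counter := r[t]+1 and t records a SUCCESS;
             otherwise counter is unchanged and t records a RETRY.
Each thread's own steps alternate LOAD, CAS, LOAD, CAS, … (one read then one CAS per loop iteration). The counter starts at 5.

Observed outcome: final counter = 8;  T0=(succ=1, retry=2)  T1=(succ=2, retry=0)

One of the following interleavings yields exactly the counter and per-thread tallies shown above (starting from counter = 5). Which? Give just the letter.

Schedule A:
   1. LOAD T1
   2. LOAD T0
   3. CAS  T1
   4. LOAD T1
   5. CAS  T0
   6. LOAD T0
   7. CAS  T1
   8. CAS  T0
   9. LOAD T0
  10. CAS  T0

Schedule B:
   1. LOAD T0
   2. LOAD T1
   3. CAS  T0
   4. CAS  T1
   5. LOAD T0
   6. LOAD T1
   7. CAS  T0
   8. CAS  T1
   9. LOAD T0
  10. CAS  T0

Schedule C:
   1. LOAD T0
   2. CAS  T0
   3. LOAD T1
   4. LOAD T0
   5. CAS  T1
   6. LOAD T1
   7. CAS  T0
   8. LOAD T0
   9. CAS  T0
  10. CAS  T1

A

Tracing schedule A:
   1) LOAD T1:  M=5  r_T1=5
   2) LOAD T0:  M=5  r_T0=5
   3) CAS  T1:  M=6  r_T1=5 ✓
   4) LOAD T1:  M=6  r_T1=6
   5) CAS  T0:  M=6  r_T0=5 ✗
   6) LOAD T0:  M=6  r_T0=6
   7) CAS  T1:  M=7  r_T1=6 ✓
   8) CAS  T0:  M=7  r_T0=6 ✗
   9) LOAD T0:  M=7  r_T0=7
  10) CAS  T0:  M=8  r_T0=7 ✓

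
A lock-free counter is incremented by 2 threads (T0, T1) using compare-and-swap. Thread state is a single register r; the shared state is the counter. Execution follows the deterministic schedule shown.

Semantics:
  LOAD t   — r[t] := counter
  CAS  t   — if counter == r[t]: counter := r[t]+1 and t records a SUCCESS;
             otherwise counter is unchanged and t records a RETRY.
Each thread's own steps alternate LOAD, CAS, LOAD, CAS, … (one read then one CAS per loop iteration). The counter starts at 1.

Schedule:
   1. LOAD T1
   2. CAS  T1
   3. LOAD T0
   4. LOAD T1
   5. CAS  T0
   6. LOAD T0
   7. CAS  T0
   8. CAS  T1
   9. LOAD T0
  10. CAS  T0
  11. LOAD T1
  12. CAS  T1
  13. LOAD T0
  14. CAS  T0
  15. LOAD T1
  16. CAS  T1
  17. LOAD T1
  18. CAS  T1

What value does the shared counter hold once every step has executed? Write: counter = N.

counter = 9

   1) LOAD T1:  M=1  r_T1=1
   2) CAS  T1:  M=2  r_T1=1 ✓
   3) LOAD T0:  M=2  r_T0=2
   4) LOAD T1:  M=2  r_T1=2
   5) CAS  T0:  M=3  r_T0=2 ✓
   6) LOAD T0:  M=3  r_T0=3
   7) CAS  T0:  M=4  r_T0=3 ✓
   8) CAS  T1:  M=4  r_T1=2 ✗
   9) LOAD T0:  M=4  r_T0=4
  10) CAS  T0:  M=5  r_T0=4 ✓
  11) LOAD T1:  M=5  r_T1=5
  12) CAS  T1:  M=6  r_T1=5 ✓
  13) LOAD T0:  M=6  r_T0=6
  14) CAS  T0:  M=7  r_T0=6 ✓
  15) LOAD T1:  M=7  r_T1=7
  16) CAS  T1:  M=8  r_T1=7 ✓
  17) LOAD T1:  M=8  r_T1=8
  18) CAS  T1:  M=9  r_T1=8 ✓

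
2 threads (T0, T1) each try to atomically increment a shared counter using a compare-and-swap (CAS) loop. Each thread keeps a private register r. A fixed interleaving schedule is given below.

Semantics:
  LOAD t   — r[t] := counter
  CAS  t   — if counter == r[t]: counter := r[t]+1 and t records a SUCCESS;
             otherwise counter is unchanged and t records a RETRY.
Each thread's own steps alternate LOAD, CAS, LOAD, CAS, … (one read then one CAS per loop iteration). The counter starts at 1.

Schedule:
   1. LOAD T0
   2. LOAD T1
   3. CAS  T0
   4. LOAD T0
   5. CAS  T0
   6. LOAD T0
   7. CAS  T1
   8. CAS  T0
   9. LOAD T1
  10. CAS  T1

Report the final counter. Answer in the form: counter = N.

counter = 5

#1 T0 reads 1
#2 T1 reads 1
#3 T0 CAS(1→2) writes; counter now 2
#4 T0 reads 2
#5 T0 CAS(2→3) writes; counter now 3
#6 T0 reads 3
#7 T1 CAS(1→2) fails; counter now 3
#8 T0 CAS(3→4) writes; counter now 4
#9 T1 reads 4
#10 T1 CAS(4→5) writes; counter now 5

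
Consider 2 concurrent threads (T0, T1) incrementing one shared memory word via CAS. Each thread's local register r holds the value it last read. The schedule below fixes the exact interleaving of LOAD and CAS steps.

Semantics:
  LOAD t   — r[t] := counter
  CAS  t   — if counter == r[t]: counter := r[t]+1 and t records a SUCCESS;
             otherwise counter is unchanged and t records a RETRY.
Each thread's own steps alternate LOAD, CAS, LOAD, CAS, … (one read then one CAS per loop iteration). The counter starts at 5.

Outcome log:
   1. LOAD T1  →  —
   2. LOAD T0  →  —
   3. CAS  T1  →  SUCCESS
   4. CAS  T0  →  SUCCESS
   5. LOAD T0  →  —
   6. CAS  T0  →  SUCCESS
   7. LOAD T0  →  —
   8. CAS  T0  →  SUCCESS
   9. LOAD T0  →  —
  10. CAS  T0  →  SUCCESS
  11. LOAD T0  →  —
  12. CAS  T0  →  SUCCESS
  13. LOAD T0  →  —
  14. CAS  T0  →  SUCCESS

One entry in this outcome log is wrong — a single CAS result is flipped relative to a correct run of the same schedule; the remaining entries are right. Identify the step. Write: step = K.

step = 4

Correct run:
1. LOAD T1 → mem=5 r[T1]=5 [LOAD]
2. LOAD T0 → mem=5 r[T0]=5 [LOAD]
3. CAS T1 → mem=6 r[T1]=5 [OK]
4. CAS T0 → mem=6 r[T0]=5 [RETRY]
5. LOAD T0 → mem=6 r[T0]=6 [LOAD]
6. CAS T0 → mem=7 r[T0]=6 [OK]
7. LOAD T0 → mem=7 r[T0]=7 [LOAD]
8. CAS T0 → mem=8 r[T0]=7 [OK]
9. LOAD T0 → mem=8 r[T0]=8 [LOAD]
10. CAS T0 → mem=9 r[T0]=8 [OK]
11. LOAD T0 → mem=9 r[T0]=9 [LOAD]
12. CAS T0 → mem=10 r[T0]=9 [OK]
13. LOAD T0 → mem=10 r[T0]=10 [LOAD]
14. CAS T0 → mem=11 r[T0]=10 [OK]
Mismatch at 4.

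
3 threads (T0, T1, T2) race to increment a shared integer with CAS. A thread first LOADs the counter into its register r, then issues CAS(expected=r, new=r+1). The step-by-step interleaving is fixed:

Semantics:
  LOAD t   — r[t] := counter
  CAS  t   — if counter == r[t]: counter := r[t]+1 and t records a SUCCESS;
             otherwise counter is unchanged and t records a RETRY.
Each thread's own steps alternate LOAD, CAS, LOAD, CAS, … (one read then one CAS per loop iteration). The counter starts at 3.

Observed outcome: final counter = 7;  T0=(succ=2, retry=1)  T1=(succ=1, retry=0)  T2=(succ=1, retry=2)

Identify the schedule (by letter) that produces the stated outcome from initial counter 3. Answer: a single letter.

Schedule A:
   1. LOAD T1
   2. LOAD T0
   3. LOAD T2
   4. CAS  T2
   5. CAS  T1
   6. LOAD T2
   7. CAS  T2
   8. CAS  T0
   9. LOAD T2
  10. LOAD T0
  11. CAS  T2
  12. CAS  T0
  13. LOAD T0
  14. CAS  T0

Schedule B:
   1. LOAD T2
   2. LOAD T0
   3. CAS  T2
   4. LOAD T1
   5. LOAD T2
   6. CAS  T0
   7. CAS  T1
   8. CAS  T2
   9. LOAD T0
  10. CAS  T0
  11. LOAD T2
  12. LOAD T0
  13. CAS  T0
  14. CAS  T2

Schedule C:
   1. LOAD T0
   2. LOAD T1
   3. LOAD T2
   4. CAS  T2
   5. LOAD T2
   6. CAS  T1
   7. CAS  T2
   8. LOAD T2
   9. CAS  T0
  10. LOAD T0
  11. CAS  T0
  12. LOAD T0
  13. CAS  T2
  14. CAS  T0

Simulating candidate B:
#1 T2 reads 3
#2 T0 reads 3
#3 T2 CAS(3→4) writes; counter now 4
#4 T1 reads 4
#5 T2 reads 4
#6 T0 CAS(3→4) fails; counter now 4
#7 T1 CAS(4→5) writes; counter now 5
#8 T2 CAS(4→5) fails; counter now 5
#9 T0 reads 5
#10 T0 CAS(5→6) writes; counter now 6
#11 T2 reads 6
#12 T0 reads 6
#13 T0 CAS(6→7) writes; counter now 7
#14 T2 CAS(6→7) fails; counter now 7

B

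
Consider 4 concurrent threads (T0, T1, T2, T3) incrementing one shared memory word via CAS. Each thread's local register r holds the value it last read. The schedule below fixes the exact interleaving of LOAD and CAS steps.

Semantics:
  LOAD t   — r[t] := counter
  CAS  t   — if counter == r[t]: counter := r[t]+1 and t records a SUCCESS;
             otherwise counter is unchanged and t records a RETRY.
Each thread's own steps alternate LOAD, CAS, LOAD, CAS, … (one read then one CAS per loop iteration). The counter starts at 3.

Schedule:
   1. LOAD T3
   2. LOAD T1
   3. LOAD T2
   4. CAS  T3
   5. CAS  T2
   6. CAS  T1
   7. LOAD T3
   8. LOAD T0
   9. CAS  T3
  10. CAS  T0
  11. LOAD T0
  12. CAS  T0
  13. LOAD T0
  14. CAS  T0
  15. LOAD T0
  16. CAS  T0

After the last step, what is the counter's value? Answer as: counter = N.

counter = 8

[1] T3.load  rd  (counter 3, T3.r 3)
[2] T1.load  rd  (counter 3, T1.r 3)
[3] T2.load  rd  (counter 3, T2.r 3)
[4] T3.cas  hit  (counter 4, T3.r 3)
[5] T2.cas  miss  (counter 4, T2.r 3)
[6] T1.cas  miss  (counter 4, T1.r 3)
[7] T3.load  rd  (counter 4, T3.r 4)
[8] T0.load  rd  (counter 4, T0.r 4)
[9] T3.cas  hit  (counter 5, T3.r 4)
[10] T0.cas  miss  (counter 5, T0.r 4)
[11] T0.load  rd  (counter 5, T0.r 5)
[12] T0.cas  hit  (counter 6, T0.r 5)
[13] T0.load  rd  (counter 6, T0.r 6)
[14] T0.cas  hit  (counter 7, T0.r 6)
[15] T0.load  rd  (counter 7, T0.r 7)
[16] T0.cas  hit  (counter 8, T0.r 7)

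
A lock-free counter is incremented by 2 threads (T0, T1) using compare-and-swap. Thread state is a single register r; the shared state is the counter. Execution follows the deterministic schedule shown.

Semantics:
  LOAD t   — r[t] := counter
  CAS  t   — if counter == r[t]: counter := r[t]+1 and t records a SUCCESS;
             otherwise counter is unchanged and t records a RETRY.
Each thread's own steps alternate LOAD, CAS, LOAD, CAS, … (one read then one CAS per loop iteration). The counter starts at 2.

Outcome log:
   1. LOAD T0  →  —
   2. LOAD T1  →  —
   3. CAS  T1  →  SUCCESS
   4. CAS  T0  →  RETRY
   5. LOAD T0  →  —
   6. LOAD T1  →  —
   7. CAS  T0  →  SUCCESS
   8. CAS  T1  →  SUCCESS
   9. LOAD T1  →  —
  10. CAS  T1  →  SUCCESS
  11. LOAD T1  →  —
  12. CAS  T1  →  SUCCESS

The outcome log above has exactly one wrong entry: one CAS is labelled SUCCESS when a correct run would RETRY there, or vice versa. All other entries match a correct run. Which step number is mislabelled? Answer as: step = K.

step = 8

Correct run:
T0 LOAD — after: cnt=2, r=2 — load
T1 LOAD — after: cnt=2, r=2 — load
T1 CAS — after: cnt=3, r=2 — ok
T0 CAS — after: cnt=3, r=2 — retry
T0 LOAD — after: cnt=3, r=3 — load
T1 LOAD — after: cnt=3, r=3 — load
T0 CAS — after: cnt=4, r=3 — ok
T1 CAS — after: cnt=4, r=3 — retry
T1 LOAD — after: cnt=4, r=4 — load
T1 CAS — after: cnt=5, r=4 — ok
T1 LOAD — after: cnt=5, r=5 — load
T1 CAS — after: cnt=6, r=5 — ok
Mismatch at 8.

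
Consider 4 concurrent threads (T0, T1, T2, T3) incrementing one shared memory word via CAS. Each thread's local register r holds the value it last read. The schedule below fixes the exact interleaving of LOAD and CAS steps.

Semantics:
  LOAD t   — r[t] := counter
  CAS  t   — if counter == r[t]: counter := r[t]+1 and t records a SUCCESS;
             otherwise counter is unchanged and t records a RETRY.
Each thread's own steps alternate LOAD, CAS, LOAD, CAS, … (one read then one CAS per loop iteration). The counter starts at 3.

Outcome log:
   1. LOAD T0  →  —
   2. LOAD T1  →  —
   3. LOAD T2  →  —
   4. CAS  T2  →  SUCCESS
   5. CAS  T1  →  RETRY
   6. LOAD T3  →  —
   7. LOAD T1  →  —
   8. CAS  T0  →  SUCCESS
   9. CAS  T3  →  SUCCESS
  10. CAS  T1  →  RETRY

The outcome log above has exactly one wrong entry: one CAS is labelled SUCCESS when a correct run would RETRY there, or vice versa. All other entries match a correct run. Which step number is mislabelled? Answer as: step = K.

Re-executing:
T0 LOAD — after: cnt=3, r=3 — load
T1 LOAD — after: cnt=3, r=3 — load
T2 LOAD — after: cnt=3, r=3 — load
T2 CAS — after: cnt=4, r=3 — ok
T1 CAS — after: cnt=4, r=3 — retry
T3 LOAD — after: cnt=4, r=4 — load
T1 LOAD — after: cnt=4, r=4 — load
T0 CAS — after: cnt=4, r=3 — retry
T3 CAS — after: cnt=5, r=4 — ok
T1 CAS — after: cnt=5, r=4 — retry
Log disagrees first at step 8.

step = 8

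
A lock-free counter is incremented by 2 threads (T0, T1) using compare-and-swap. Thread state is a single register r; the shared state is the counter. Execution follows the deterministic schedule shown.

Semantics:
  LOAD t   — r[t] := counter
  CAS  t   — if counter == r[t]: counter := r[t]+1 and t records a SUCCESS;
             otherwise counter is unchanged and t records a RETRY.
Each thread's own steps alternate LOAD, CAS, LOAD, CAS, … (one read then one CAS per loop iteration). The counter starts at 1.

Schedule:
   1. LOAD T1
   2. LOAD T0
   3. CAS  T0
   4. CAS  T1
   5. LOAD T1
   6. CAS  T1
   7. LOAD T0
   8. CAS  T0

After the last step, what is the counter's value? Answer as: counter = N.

counter = 4

   1) LOAD T1:  M=1  r_T1=1
   2) LOAD T0:  M=1  r_T0=1
   3) CAS  T0:  M=2  r_T0=1 ✓
   4) CAS  T1:  M=2  r_T1=1 ✗
   5) LOAD T1:  M=2  r_T1=2
   6) CAS  T1:  M=3  r_T1=2 ✓
   7) LOAD T0:  M=3  r_T0=3
   8) CAS  T0:  M=4  r_T0=3 ✓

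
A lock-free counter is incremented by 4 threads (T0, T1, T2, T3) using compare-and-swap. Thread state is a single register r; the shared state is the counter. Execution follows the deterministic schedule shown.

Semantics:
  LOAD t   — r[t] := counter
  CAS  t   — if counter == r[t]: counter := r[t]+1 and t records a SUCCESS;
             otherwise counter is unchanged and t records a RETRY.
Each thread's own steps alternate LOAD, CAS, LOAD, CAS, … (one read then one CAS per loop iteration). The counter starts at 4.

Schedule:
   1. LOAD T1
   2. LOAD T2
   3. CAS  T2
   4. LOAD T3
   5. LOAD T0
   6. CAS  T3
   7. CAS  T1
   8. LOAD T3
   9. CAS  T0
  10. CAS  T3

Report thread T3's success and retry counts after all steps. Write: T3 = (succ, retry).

T3 = (2, 0)

   1) LOAD T1:  M=4  r_T1=4
   2) LOAD T2:  M=4  r_T2=4
   3) CAS  T2:  M=5  r_T2=4 ✓
   4) LOAD T3:  M=5  r_T3=5
   5) LOAD T0:  M=5  r_T0=5
   6) CAS  T3:  M=6  r_T3=5 ✓
   7) CAS  T1:  M=6  r_T1=4 ✗
   8) LOAD T3:  M=6  r_T3=6
   9) CAS  T0:  M=6  r_T0=5 ✗
  10) CAS  T3:  M=7  r_T3=6 ✓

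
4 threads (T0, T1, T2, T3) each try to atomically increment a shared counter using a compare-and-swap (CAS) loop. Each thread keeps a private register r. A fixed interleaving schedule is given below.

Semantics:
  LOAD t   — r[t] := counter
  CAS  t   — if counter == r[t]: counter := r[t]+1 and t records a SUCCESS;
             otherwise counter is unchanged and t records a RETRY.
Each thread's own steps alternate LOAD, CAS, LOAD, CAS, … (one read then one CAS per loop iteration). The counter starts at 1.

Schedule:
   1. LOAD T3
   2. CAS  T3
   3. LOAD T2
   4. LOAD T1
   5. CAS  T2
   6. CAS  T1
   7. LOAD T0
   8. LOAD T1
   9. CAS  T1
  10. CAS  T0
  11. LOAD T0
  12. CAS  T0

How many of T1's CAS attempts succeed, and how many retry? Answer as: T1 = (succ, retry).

T1 = (1, 1)

#1 T3 reads 1
#2 T3 CAS(1→2) writes; counter now 2
#3 T2 reads 2
#4 T1 reads 2
#5 T2 CAS(2→3) writes; counter now 3
#6 T1 CAS(2→3) fails; counter now 3
#7 T0 reads 3
#8 T1 reads 3
#9 T1 CAS(3→4) writes; counter now 4
#10 T0 CAS(3→4) fails; counter now 4
#11 T0 reads 4
#12 T0 CAS(4→5) writes; counter now 5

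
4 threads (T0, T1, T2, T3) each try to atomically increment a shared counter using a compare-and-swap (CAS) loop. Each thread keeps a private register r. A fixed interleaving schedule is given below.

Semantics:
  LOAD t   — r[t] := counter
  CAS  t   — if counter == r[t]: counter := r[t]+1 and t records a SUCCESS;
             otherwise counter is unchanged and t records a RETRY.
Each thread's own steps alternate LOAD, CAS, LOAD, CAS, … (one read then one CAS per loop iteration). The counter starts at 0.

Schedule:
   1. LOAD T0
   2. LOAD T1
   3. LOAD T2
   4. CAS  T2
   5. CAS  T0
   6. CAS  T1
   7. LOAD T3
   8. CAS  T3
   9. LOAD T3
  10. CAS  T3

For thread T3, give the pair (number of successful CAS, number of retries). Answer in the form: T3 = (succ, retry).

#1 T0 reads 0
#2 T1 reads 0
#3 T2 reads 0
#4 T2 CAS(0→1) writes; counter now 1
#5 T0 CAS(0→1) fails; counter now 1
#6 T1 CAS(0→1) fails; counter now 1
#7 T3 reads 1
#8 T3 CAS(1→2) writes; counter now 2
#9 T3 reads 2
#10 T3 CAS(2→3) writes; counter now 3

T3 = (2, 0)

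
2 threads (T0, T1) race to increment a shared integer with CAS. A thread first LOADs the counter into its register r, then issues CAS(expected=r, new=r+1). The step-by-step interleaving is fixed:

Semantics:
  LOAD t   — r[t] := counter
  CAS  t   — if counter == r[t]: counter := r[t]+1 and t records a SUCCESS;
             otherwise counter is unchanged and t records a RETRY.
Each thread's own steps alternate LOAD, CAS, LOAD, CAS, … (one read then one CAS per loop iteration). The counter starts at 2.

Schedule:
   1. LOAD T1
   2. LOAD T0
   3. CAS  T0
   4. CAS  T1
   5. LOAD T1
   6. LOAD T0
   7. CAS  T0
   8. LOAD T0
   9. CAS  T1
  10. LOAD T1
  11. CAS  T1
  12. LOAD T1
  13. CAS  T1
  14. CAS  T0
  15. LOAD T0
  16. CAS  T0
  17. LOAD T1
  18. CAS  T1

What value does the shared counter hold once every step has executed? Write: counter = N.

counter = 8

T1 LOAD — after: cnt=2, r=2 — load
T0 LOAD — after: cnt=2, r=2 — load
T0 CAS — after: cnt=3, r=2 — ok
T1 CAS — after: cnt=3, r=2 — retry
T1 LOAD — after: cnt=3, r=3 — load
T0 LOAD — after: cnt=3, r=3 — load
T0 CAS — after: cnt=4, r=3 — ok
T0 LOAD — after: cnt=4, r=4 — load
T1 CAS — after: cnt=4, r=3 — retry
T1 LOAD — after: cnt=4, r=4 — load
T1 CAS — after: cnt=5, r=4 — ok
T1 LOAD — after: cnt=5, r=5 — load
T1 CAS — after: cnt=6, r=5 — ok
T0 CAS — after: cnt=6, r=4 — retry
T0 LOAD — after: cnt=6, r=6 — load
T0 CAS — after: cnt=7, r=6 — ok
T1 LOAD — after: cnt=7, r=7 — load
T1 CAS — after: cnt=8, r=7 — ok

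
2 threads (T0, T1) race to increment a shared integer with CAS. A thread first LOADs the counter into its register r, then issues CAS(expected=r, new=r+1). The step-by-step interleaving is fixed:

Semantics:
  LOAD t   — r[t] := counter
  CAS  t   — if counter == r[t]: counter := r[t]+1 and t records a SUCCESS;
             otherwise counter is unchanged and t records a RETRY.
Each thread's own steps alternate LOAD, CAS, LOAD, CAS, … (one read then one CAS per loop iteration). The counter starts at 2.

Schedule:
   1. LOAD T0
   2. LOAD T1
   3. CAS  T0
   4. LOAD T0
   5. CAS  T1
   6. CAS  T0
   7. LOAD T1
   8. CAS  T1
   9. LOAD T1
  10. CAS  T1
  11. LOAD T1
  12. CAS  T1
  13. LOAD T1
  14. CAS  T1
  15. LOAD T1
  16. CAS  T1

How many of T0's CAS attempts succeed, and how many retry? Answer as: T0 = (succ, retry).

#1 T0 reads 2
#2 T1 reads 2
#3 T0 CAS(2→3) writes; counter now 3
#4 T0 reads 3
#5 T1 CAS(2→3) fails; counter now 3
#6 T0 CAS(3→4) writes; counter now 4
#7 T1 reads 4
#8 T1 CAS(4→5) writes; counter now 5
#9 T1 reads 5
#10 T1 CAS(5→6) writes; counter now 6
#11 T1 reads 6
#12 T1 CAS(6→7) writes; counter now 7
#13 T1 reads 7
#14 T1 CAS(7→8) writes; counter now 8
#15 T1 reads 8
#16 T1 CAS(8→9) writes; counter now 9

T0 = (2, 0)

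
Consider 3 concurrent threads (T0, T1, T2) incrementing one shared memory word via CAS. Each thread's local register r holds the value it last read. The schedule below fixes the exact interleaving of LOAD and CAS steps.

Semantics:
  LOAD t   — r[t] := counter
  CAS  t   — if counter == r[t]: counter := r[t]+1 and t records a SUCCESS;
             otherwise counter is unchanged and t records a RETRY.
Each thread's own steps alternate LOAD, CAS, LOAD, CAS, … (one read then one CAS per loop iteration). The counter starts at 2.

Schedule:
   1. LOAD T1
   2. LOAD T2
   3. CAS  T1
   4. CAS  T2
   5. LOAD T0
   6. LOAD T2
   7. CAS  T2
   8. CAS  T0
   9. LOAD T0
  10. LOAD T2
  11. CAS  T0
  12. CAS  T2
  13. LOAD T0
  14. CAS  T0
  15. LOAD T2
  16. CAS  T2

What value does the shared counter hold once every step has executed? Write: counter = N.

counter = 7

#1 T1 reads 2
#2 T2 reads 2
#3 T1 CAS(2→3) writes; counter now 3
#4 T2 CAS(2→3) fails; counter now 3
#5 T0 reads 3
#6 T2 reads 3
#7 T2 CAS(3→4) writes; counter now 4
#8 T0 CAS(3→4) fails; counter now 4
#9 T0 reads 4
#10 T2 reads 4
#11 T0 CAS(4→5) writes; counter now 5
#12 T2 CAS(4→5) fails; counter now 5
#13 T0 reads 5
#14 T0 CAS(5→6) writes; counter now 6
#15 T2 reads 6
#16 T2 CAS(6→7) writes; counter now 7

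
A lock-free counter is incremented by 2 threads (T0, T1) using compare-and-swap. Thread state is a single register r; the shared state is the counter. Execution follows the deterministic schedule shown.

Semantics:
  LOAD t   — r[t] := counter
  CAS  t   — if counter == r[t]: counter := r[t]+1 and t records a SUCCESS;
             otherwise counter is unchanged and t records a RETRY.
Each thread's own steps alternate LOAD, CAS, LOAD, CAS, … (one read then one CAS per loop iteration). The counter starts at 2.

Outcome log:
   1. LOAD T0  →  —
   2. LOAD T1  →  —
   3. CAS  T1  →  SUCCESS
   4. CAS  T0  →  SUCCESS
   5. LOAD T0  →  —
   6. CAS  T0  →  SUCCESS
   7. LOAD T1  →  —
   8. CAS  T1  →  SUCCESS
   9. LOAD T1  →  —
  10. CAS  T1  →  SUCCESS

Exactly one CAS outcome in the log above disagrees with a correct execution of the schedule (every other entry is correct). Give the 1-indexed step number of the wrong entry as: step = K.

Re-executing:
   1) LOAD T0:  M=2  r_T0=2
   2) LOAD T1:  M=2  r_T1=2
   3) CAS  T1:  M=3  r_T1=2 ✓
   4) CAS  T0:  M=3  r_T0=2 ✗
   5) LOAD T0:  M=3  r_T0=3
   6) CAS  T0:  M=4  r_T0=3 ✓
   7) LOAD T1:  M=4  r_T1=4
   8) CAS  T1:  M=5  r_T1=4 ✓
   9) LOAD T1:  M=5  r_T1=5
  10) CAS  T1:  M=6  r_T1=5 ✓
Mismatch at 4.

step = 4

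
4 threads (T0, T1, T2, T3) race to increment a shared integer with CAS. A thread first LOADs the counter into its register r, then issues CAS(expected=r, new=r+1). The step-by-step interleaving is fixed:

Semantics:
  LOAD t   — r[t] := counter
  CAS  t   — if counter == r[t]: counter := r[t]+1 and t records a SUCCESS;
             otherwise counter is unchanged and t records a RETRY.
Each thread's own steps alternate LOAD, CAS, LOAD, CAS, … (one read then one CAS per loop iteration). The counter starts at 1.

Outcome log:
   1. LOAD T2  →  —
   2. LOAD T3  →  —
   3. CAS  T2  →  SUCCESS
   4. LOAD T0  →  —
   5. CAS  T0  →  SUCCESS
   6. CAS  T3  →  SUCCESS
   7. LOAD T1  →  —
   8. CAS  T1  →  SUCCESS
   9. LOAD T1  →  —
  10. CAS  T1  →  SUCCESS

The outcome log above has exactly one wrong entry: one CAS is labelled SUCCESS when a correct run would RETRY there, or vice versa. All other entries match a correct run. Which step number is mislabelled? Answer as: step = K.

step = 6

Correct run:
   1) LOAD T2:  M=1  r_T2=1
   2) LOAD T3:  M=1  r_T3=1
   3) CAS  T2:  M=2  r_T2=1 ✓
   4) LOAD T0:  M=2  r_T0=2
   5) CAS  T0:  M=3  r_T0=2 ✓
   6) CAS  T3:  M=3  r_T3=1 ✗
   7) LOAD T1:  M=3  r_T1=3
   8) CAS  T1:  M=4  r_T1=3 ✓
   9) LOAD T1:  M=4  r_T1=4
  10) CAS  T1:  M=5  r_T1=4 ✓
Mismatch at 6.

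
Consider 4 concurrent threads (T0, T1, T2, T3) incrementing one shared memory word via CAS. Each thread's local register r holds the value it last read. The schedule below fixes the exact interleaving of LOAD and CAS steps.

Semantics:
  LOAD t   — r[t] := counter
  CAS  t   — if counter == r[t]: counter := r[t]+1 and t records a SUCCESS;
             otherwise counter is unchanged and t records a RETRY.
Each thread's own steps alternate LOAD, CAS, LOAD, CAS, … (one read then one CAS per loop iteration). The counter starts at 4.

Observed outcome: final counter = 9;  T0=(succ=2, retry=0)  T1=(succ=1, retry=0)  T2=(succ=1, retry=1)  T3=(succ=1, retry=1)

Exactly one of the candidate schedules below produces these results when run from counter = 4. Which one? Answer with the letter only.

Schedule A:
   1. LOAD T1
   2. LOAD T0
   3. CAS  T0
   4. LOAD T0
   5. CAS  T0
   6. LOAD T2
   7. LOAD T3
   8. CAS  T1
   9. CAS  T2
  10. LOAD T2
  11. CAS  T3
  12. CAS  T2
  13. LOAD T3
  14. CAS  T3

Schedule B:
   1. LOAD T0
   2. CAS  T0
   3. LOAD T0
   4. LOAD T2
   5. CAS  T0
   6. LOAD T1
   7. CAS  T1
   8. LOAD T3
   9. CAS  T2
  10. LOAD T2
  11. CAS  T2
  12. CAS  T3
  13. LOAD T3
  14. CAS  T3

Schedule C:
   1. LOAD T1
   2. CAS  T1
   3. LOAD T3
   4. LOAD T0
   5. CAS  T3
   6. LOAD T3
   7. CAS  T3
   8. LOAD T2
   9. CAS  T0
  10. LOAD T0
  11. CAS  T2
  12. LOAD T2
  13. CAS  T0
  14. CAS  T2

Simulating candidate B:
step 1: T0 LOAD ⇒ load; ctr=4 reg=4
step 2: T0 CAS ⇒ ok; ctr=5 reg=4
step 3: T0 LOAD ⇒ load; ctr=5 reg=5
step 4: T2 LOAD ⇒ load; ctr=5 reg=5
step 5: T0 CAS ⇒ ok; ctr=6 reg=5
step 6: T1 LOAD ⇒ load; ctr=6 reg=6
step 7: T1 CAS ⇒ ok; ctr=7 reg=6
step 8: T3 LOAD ⇒ load; ctr=7 reg=7
step 9: T2 CAS ⇒ retry; ctr=7 reg=5
step 10: T2 LOAD ⇒ load; ctr=7 reg=7
step 11: T2 CAS ⇒ ok; ctr=8 reg=7
step 12: T3 CAS ⇒ retry; ctr=8 reg=7
step 13: T3 LOAD ⇒ load; ctr=8 reg=8
step 14: T3 CAS ⇒ ok; ctr=9 reg=8

B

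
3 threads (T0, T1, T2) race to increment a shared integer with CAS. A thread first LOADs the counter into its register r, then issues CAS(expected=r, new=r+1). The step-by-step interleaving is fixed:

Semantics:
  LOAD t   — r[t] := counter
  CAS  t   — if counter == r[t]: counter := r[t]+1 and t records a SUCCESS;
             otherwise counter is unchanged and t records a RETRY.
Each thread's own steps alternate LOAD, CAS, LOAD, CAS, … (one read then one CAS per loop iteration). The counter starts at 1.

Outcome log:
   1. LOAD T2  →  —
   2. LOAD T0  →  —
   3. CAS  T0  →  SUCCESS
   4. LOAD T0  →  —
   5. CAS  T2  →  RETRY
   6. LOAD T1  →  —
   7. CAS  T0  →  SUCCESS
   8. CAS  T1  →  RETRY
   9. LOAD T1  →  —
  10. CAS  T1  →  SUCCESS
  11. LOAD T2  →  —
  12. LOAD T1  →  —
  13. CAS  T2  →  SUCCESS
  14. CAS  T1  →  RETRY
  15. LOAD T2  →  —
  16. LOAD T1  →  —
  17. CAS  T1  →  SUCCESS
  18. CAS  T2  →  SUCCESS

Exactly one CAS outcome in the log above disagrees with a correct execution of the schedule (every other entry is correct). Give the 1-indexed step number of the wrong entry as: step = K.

step = 18

Re-executing:
step 1: T2 LOAD ⇒ load; ctr=1 reg=1
step 2: T0 LOAD ⇒ load; ctr=1 reg=1
step 3: T0 CAS ⇒ ok; ctr=2 reg=1
step 4: T0 LOAD ⇒ load; ctr=2 reg=2
step 5: T2 CAS ⇒ retry; ctr=2 reg=1
step 6: T1 LOAD ⇒ load; ctr=2 reg=2
step 7: T0 CAS ⇒ ok; ctr=3 reg=2
step 8: T1 CAS ⇒ retry; ctr=3 reg=2
step 9: T1 LOAD ⇒ load; ctr=3 reg=3
step 10: T1 CAS ⇒ ok; ctr=4 reg=3
step 11: T2 LOAD ⇒ load; ctr=4 reg=4
step 12: T1 LOAD ⇒ load; ctr=4 reg=4
step 13: T2 CAS ⇒ ok; ctr=5 reg=4
step 14: T1 CAS ⇒ retry; ctr=5 reg=4
step 15: T2 LOAD ⇒ load; ctr=5 reg=5
step 16: T1 LOAD ⇒ load; ctr=5 reg=5
step 17: T1 CAS ⇒ ok; ctr=6 reg=5
step 18: T2 CAS ⇒ retry; ctr=6 reg=5
Flip is step 18.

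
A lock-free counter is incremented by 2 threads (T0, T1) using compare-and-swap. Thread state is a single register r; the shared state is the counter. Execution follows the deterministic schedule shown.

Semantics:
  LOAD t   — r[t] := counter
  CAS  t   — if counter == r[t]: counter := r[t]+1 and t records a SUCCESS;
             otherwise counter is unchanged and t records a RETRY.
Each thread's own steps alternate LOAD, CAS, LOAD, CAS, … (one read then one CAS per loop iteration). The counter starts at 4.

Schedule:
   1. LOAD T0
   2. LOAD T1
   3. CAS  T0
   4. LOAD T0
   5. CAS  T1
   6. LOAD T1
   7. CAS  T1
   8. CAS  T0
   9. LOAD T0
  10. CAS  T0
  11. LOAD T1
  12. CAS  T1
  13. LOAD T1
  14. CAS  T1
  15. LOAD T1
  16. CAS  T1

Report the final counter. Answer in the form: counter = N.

T0 LOAD — after: cnt=4, r=4 — load
T1 LOAD — after: cnt=4, r=4 — load
T0 CAS — after: cnt=5, r=4 — ok
T0 LOAD — after: cnt=5, r=5 — load
T1 CAS — after: cnt=5, r=4 — retry
T1 LOAD — after: cnt=5, r=5 — load
T1 CAS — after: cnt=6, r=5 — ok
T0 CAS — after: cnt=6, r=5 — retry
T0 LOAD — after: cnt=6, r=6 — load
T0 CAS — after: cnt=7, r=6 — ok
T1 LOAD — after: cnt=7, r=7 — load
T1 CAS — after: cnt=8, r=7 — ok
T1 LOAD — after: cnt=8, r=8 — load
T1 CAS — after: cnt=9, r=8 — ok
T1 LOAD — after: cnt=9, r=9 — load
T1 CAS — after: cnt=10, r=9 — ok

counter = 10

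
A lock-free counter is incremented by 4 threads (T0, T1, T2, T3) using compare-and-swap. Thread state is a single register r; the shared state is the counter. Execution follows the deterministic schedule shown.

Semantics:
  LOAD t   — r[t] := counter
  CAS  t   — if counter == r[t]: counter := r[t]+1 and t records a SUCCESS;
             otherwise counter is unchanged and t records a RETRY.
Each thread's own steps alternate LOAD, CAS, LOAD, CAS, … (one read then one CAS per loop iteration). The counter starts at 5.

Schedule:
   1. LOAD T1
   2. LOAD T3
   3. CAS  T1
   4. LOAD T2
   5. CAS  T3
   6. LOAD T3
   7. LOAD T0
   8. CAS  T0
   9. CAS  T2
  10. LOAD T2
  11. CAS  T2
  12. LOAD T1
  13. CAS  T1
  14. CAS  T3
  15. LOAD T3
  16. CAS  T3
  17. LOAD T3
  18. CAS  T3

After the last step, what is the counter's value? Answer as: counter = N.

counter = 11

1. LOAD T1 → mem=5 r[T1]=5 [LOAD]
2. LOAD T3 → mem=5 r[T3]=5 [LOAD]
3. CAS T1 → mem=6 r[T1]=5 [OK]
4. LOAD T2 → mem=6 r[T2]=6 [LOAD]
5. CAS T3 → mem=6 r[T3]=5 [RETRY]
6. LOAD T3 → mem=6 r[T3]=6 [LOAD]
7. LOAD T0 → mem=6 r[T0]=6 [LOAD]
8. CAS T0 → mem=7 r[T0]=6 [OK]
9. CAS T2 → mem=7 r[T2]=6 [RETRY]
10. LOAD T2 → mem=7 r[T2]=7 [LOAD]
11. CAS T2 → mem=8 r[T2]=7 [OK]
12. LOAD T1 → mem=8 r[T1]=8 [LOAD]
13. CAS T1 → mem=9 r[T1]=8 [OK]
14. CAS T3 → mem=9 r[T3]=6 [RETRY]
15. LOAD T3 → mem=9 r[T3]=9 [LOAD]
16. CAS T3 → mem=10 r[T3]=9 [OK]
17. LOAD T3 → mem=10 r[T3]=10 [LOAD]
18. CAS T3 → mem=11 r[T3]=10 [OK]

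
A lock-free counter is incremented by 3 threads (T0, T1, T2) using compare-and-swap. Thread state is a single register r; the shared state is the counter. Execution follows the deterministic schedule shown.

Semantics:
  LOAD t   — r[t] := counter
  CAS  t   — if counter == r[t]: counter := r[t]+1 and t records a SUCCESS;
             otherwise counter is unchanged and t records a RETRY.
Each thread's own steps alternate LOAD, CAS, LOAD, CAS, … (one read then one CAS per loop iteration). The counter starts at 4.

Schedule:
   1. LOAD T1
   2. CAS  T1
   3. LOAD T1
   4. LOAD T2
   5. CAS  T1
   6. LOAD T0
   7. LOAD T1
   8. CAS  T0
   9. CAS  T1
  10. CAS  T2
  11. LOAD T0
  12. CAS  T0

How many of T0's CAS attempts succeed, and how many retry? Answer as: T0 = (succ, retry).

[1] T1.load  rd  (counter 4, T1.r 4)
[2] T1.cas  hit  (counter 5, T1.r 4)
[3] T1.load  rd  (counter 5, T1.r 5)
[4] T2.load  rd  (counter 5, T2.r 5)
[5] T1.cas  hit  (counter 6, T1.r 5)
[6] T0.load  rd  (counter 6, T0.r 6)
[7] T1.load  rd  (counter 6, T1.r 6)
[8] T0.cas  hit  (counter 7, T0.r 6)
[9] T1.cas  miss  (counter 7, T1.r 6)
[10] T2.cas  miss  (counter 7, T2.r 5)
[11] T0.load  rd  (counter 7, T0.r 7)
[12] T0.cas  hit  (counter 8, T0.r 7)

T0 = (2, 0)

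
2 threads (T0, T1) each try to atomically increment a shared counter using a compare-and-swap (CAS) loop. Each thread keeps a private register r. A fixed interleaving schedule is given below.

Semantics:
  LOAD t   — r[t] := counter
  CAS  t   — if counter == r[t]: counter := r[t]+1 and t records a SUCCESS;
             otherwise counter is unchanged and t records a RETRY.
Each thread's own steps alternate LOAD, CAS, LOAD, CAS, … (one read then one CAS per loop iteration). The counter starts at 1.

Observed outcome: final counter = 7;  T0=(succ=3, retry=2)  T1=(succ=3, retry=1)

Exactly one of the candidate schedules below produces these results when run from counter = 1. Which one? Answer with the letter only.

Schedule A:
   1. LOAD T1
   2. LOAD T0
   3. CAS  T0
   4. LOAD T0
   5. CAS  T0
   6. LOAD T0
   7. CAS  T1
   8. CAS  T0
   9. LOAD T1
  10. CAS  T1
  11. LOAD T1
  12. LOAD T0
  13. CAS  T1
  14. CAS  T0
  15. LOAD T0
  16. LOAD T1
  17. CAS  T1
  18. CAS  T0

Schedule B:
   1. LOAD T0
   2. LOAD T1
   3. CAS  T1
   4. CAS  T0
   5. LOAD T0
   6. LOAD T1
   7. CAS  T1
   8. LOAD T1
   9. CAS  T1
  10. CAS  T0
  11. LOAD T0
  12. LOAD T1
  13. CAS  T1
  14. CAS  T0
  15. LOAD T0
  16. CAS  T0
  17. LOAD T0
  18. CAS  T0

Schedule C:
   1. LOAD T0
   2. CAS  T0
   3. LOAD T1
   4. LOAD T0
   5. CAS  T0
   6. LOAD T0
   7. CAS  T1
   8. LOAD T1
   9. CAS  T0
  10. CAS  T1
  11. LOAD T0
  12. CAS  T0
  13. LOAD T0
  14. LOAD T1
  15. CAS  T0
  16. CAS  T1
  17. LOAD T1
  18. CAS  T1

A

Simulating candidate A:
T1 LOAD — after: cnt=1, r=1 — load
T0 LOAD — after: cnt=1, r=1 — load
T0 CAS — after: cnt=2, r=1 — ok
T0 LOAD — after: cnt=2, r=2 — load
T0 CAS — after: cnt=3, r=2 — ok
T0 LOAD — after: cnt=3, r=3 — load
T1 CAS — after: cnt=3, r=1 — retry
T0 CAS — after: cnt=4, r=3 — ok
T1 LOAD — after: cnt=4, r=4 — load
T1 CAS — after: cnt=5, r=4 — ok
T1 LOAD — after: cnt=5, r=5 — load
T0 LOAD — after: cnt=5, r=5 — load
T1 CAS — after: cnt=6, r=5 — ok
T0 CAS — after: cnt=6, r=5 — retry
T0 LOAD — after: cnt=6, r=6 — load
T1 LOAD — after: cnt=6, r=6 — load
T1 CAS — after: cnt=7, r=6 — ok
T0 CAS — after: cnt=7, r=6 — retry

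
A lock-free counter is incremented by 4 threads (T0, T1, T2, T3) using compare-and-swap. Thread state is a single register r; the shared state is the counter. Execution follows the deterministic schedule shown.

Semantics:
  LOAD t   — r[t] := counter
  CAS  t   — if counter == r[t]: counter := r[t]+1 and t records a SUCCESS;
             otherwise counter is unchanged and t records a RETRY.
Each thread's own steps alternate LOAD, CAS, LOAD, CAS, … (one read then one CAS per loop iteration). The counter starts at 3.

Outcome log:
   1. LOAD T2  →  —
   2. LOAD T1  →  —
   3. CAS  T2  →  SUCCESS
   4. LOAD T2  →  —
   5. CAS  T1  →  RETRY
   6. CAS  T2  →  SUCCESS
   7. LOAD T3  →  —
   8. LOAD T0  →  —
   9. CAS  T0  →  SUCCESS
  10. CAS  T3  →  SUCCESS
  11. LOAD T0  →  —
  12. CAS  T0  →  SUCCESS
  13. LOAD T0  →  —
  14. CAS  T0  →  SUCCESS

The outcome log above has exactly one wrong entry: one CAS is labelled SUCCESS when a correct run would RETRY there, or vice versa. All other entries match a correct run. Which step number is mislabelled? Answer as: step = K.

Reference trace:
   1) LOAD T2:  M=3  r_T2=3
   2) LOAD T1:  M=3  r_T1=3
   3) CAS  T2:  M=4  r_T2=3 ✓
   4) LOAD T2:  M=4  r_T2=4
   5) CAS  T1:  M=4  r_T1=3 ✗
   6) CAS  T2:  M=5  r_T2=4 ✓
   7) LOAD T3:  M=5  r_T3=5
   8) LOAD T0:  M=5  r_T0=5
   9) CAS  T0:  M=6  r_T0=5 ✓
  10) CAS  T3:  M=6  r_T3=5 ✗
  11) LOAD T0:  M=6  r_T0=6
  12) CAS  T0:  M=7  r_T0=6 ✓
  13) LOAD T0:  M=7  r_T0=7
  14) CAS  T0:  M=8  r_T0=7 ✓
Flip is step 10.

step = 10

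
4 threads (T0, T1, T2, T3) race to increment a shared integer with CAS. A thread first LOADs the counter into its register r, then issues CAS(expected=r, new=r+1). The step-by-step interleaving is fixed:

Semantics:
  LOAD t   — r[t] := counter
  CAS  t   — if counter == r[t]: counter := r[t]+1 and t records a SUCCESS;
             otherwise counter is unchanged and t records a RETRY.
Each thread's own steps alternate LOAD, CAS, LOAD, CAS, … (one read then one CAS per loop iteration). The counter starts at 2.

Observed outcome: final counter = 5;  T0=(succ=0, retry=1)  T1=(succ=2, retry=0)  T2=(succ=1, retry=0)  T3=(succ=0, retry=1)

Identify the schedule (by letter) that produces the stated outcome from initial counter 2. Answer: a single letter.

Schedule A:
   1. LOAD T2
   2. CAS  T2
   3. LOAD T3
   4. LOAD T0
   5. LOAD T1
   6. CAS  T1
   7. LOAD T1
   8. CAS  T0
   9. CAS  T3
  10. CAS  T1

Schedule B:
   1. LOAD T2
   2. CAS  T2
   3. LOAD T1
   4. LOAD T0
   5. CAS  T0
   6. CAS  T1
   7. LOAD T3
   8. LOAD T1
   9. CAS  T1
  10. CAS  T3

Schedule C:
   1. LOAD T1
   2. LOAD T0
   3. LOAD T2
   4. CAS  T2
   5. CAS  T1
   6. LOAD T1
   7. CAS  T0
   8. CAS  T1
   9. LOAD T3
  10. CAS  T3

A

Run A:
step 1: T2 LOAD ⇒ load; ctr=2 reg=2
step 2: T2 CAS ⇒ ok; ctr=3 reg=2
step 3: T3 LOAD ⇒ load; ctr=3 reg=3
step 4: T0 LOAD ⇒ load; ctr=3 reg=3
step 5: T1 LOAD ⇒ load; ctr=3 reg=3
step 6: T1 CAS ⇒ ok; ctr=4 reg=3
step 7: T1 LOAD ⇒ load; ctr=4 reg=4
step 8: T0 CAS ⇒ retry; ctr=4 reg=3
step 9: T3 CAS ⇒ retry; ctr=4 reg=3
step 10: T1 CAS ⇒ ok; ctr=5 reg=4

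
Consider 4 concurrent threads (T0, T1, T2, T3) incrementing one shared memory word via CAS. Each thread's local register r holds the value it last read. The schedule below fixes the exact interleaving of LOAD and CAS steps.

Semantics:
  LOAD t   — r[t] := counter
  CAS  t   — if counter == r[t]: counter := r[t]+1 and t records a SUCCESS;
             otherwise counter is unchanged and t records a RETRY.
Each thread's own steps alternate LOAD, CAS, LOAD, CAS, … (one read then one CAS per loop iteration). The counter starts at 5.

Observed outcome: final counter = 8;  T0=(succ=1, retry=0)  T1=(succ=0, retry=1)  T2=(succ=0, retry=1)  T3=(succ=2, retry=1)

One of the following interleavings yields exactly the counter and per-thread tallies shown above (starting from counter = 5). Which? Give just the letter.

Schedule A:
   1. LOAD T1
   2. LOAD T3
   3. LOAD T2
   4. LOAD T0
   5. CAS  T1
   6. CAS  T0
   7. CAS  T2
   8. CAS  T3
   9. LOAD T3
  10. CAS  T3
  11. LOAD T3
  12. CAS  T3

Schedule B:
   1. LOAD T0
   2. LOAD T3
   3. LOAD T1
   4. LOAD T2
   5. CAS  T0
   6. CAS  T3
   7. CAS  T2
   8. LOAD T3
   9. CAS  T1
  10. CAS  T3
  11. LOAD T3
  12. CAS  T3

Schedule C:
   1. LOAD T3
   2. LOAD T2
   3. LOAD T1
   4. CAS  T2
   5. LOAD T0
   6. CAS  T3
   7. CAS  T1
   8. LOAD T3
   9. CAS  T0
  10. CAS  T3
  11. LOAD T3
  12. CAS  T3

Run B:
   1) LOAD T0:  M=5  r_T0=5
   2) LOAD T3:  M=5  r_T3=5
   3) LOAD T1:  M=5  r_T1=5
   4) LOAD T2:  M=5  r_T2=5
   5) CAS  T0:  M=6  r_T0=5 ✓
   6) CAS  T3:  M=6  r_T3=5 ✗
   7) CAS  T2:  M=6  r_T2=5 ✗
   8) LOAD T3:  M=6  r_T3=6
   9) CAS  T1:  M=6  r_T1=5 ✗
  10) CAS  T3:  M=7  r_T3=6 ✓
  11) LOAD T3:  M=7  r_T3=7
  12) CAS  T3:  M=8  r_T3=7 ✓

B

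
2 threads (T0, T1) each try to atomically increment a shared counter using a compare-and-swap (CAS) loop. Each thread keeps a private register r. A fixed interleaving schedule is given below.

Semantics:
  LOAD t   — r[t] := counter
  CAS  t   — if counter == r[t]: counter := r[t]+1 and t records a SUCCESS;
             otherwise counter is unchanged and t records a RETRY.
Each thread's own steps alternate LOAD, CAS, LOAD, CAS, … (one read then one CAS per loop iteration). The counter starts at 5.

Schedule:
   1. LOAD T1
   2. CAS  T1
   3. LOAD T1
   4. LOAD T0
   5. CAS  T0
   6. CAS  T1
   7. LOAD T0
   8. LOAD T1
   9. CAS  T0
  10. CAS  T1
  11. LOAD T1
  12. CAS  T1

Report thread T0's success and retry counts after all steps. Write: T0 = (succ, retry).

1. LOAD T1 → mem=5 r[T1]=5 [LOAD]
2. CAS T1 → mem=6 r[T1]=5 [OK]
3. LOAD T1 → mem=6 r[T1]=6 [LOAD]
4. LOAD T0 → mem=6 r[T0]=6 [LOAD]
5. CAS T0 → mem=7 r[T0]=6 [OK]
6. CAS T1 → mem=7 r[T1]=6 [RETRY]
7. LOAD T0 → mem=7 r[T0]=7 [LOAD]
8. LOAD T1 → mem=7 r[T1]=7 [LOAD]
9. CAS T0 → mem=8 r[T0]=7 [OK]
10. CAS T1 → mem=8 r[T1]=7 [RETRY]
11. LOAD T1 → mem=8 r[T1]=8 [LOAD]
12. CAS T1 → mem=9 r[T1]=8 [OK]

T0 = (2, 0)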